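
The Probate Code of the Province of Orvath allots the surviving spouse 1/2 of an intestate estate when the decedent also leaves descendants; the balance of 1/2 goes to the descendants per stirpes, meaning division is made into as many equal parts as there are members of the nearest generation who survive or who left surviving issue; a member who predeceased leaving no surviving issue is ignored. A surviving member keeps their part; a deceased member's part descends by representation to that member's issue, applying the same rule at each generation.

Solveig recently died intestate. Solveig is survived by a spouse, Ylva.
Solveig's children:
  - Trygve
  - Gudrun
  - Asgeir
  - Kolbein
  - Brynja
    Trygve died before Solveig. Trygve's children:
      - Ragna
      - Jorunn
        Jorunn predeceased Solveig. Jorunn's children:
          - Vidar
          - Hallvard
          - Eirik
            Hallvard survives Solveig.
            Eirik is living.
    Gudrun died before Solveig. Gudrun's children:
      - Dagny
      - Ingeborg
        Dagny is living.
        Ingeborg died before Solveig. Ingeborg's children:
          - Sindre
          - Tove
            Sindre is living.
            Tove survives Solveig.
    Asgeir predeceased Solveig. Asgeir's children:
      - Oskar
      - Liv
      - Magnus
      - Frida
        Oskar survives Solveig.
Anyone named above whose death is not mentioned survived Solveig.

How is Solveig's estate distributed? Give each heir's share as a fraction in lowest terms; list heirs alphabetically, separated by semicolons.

Brynja 1/10; Dagny 1/20; Eirik 1/60; Frida 1/40; Hallvard 1/60; Kolbein 1/10; Liv 1/40; Magnus 1/40; Oskar 1/40; Ragna 1/20; Sindre 1/40; Tove 1/40; Vidar 1/60; Ylva 1/2

Ylva, as surviving spouse, takes 1/2.
The remaining 1/2 passes to Solveig's descendants per stirpes.
The 1/2 is divided into 5 equal shares of 1/10 among Trygve, Gudrun, Asgeir, Kolbein, Brynja.
Trygve predeceased; the 1/10 allotted to Trygve's branch passes to Trygve's issue by representation.
The 1/10 is divided into 2 equal shares of 1/20 among Ragna, Jorunn.
Ragna is living and takes 1/20.
Jorunn predeceased; the 1/20 allotted to Jorunn's branch passes to Jorunn's issue by representation.
The 1/20 is divided into 3 equal shares of 1/60 among Vidar, Hallvard, Eirik.
Vidar is living and takes 1/60.
Hallvard is living and takes 1/60.
Eirik is living and takes 1/60.
Gudrun predeceased; the 1/10 allotted to Gudrun's branch passes to Gudrun's issue by representation.
The 1/10 is divided into 2 equal shares of 1/20 among Dagny, Ingeborg.
Dagny is living and takes 1/20.
Ingeborg predeceased; the 1/20 allotted to Ingeborg's branch passes to Ingeborg's issue by representation.
The 1/20 is divided into 2 equal shares of 1/40 among Sindre, Tove.
Sindre is living and takes 1/40.
Tove is living and takes 1/40.
Asgeir predeceased; the 1/10 allotted to Asgeir's branch passes to Asgeir's issue by representation.
The 1/10 is divided into 4 equal shares of 1/40 among Oskar, Liv, Magnus, Frida.
Oskar is living and takes 1/40.
Liv is living and takes 1/40.
Magnus is living and takes 1/40.
Frida is living and takes 1/40.
Kolbein is living and takes 1/10.
Brynja is living and takes 1/10.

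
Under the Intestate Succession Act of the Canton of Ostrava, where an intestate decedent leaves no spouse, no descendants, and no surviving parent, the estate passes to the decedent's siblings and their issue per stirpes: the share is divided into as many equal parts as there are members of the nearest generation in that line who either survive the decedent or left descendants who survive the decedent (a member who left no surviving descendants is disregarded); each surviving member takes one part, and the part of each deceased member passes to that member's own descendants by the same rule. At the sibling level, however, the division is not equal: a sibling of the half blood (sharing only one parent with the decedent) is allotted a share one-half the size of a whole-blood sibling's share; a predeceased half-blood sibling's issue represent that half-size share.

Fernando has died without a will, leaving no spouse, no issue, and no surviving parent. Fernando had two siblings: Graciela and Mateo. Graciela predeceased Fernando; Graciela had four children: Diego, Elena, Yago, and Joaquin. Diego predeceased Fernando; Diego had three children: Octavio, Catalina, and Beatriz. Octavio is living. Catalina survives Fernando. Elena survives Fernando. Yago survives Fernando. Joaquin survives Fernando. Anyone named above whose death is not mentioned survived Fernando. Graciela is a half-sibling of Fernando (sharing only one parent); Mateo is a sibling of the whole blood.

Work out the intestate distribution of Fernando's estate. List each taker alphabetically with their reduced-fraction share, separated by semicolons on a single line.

No spouse, descendants, or parent survives, so the estate passes to Fernando's siblings per stirpes.
Half-blood siblings count for one-half the weight of whole-blood siblings at the initial division.
Dividing 1 in proportion to weights (total weight 3/2): Graciela (weight 1/2) → 1/3; Mateo (weight 1) → 2/3.
Graciela predeceased; the 1/3 allotted to Graciela's branch passes to Graciela's issue by representation.
The 1/3 is divided into 4 equal shares of 1/12 among Diego, Elena, Yago, Joaquin.
Diego predeceased; the 1/12 allotted to Diego's branch passes to Diego's issue by representation.
The 1/12 is divided into 3 equal shares of 1/36 among Octavio, Catalina, Beatriz.
Octavio is living and takes 1/36.
Catalina is living and takes 1/36.
Beatriz is living and takes 1/36.
Elena is living and takes 1/12.
Yago is living and takes 1/12.
Joaquin is living and takes 1/12.
Mateo is living and takes 2/3.

Beatriz 1/36; Catalina 1/36; Elena 1/12; Joaquin 1/12; Mateo 2/3; Octavio 1/36; Yago 1/12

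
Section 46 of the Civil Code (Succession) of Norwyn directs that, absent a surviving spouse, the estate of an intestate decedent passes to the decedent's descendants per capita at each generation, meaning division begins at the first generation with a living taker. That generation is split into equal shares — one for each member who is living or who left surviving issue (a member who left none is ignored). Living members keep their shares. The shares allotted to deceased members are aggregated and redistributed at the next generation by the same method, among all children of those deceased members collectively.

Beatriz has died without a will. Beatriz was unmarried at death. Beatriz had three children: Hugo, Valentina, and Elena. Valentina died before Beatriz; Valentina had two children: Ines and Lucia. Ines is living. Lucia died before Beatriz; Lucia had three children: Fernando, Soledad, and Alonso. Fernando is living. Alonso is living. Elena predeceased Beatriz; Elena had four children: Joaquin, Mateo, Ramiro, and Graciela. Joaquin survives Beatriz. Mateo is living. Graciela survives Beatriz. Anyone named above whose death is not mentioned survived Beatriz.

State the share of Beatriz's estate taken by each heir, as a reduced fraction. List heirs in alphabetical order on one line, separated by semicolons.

Alonso 1/27; Fernando 1/27; Graciela 1/9; Hugo 1/3; Ines 1/9; Joaquin 1/9; Mateo 1/9; Ramiro 1/9; Soledad 1/27

There is no surviving spouse, so the entire estate passes to Beatriz's descendants per capita at each generation.
At generation 1 (Hugo, Valentina, Elena) there are 3 shares of (1)/3 = 1/3 each.
Living: Hugo — each takes 1/3.
Deceased: Valentina and Elena. Their combined 2/3 is pooled and carried to generation 2.
At generation 2 (Ines, Lucia, Joaquin, Mateo, Ramiro, Graciela) there are 6 shares of (2/3)/6 = 1/9 each.
Living: Ines, Joaquin, Mateo, Ramiro, and Graciela — each takes 1/9.
Deceased: Lucia. That 1/9 share is carried to generation 3.
At generation 3 (Fernando, Soledad, Alonso) there are 3 shares of (1/9)/3 = 1/27 each.
Living: Fernando, Soledad, and Alonso — each takes 1/27.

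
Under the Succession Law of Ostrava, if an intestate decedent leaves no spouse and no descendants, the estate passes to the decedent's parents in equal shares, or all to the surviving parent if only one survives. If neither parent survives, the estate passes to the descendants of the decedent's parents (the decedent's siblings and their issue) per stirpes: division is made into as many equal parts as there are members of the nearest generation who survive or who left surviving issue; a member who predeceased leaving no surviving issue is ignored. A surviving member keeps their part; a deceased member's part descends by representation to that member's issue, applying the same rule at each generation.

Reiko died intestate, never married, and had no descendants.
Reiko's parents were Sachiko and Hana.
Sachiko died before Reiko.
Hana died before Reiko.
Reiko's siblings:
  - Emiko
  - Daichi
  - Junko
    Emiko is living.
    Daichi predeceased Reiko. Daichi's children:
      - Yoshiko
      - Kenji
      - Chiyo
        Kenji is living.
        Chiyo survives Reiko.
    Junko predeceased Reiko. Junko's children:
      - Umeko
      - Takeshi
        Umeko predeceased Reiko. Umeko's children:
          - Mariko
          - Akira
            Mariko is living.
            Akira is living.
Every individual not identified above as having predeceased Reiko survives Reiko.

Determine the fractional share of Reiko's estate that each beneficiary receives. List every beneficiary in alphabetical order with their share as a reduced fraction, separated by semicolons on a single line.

Neither parent survives and there are no descendants, so the estate passes to Reiko's siblings and their issue per stirpes.
The estate is divided into 3 equal shares of 1/3 among Emiko, Daichi, Junko.
Emiko is living and takes 1/3.
Daichi predeceased; the 1/3 allotted to Daichi's branch passes to Daichi's issue by representation.
The 1/3 is divided into 3 equal shares of 1/9 among Yoshiko, Kenji, Chiyo.
Yoshiko is living and takes 1/9.
Kenji is living and takes 1/9.
Chiyo is living and takes 1/9.
Junko predeceased; the 1/3 allotted to Junko's branch passes to Junko's issue by representation.
The 1/3 is divided into 2 equal shares of 1/6 among Umeko, Takeshi.
Umeko predeceased; the 1/6 allotted to Umeko's branch passes to Umeko's issue by representation.
The 1/6 is divided into 2 equal shares of 1/12 among Mariko, Akira.
Mariko is living and takes 1/12.
Akira is living and takes 1/12.
Takeshi is living and takes 1/6.

Akira 1/12; Chiyo 1/9; Emiko 1/3; Kenji 1/9; Mariko 1/12; Takeshi 1/6; Yoshiko 1/9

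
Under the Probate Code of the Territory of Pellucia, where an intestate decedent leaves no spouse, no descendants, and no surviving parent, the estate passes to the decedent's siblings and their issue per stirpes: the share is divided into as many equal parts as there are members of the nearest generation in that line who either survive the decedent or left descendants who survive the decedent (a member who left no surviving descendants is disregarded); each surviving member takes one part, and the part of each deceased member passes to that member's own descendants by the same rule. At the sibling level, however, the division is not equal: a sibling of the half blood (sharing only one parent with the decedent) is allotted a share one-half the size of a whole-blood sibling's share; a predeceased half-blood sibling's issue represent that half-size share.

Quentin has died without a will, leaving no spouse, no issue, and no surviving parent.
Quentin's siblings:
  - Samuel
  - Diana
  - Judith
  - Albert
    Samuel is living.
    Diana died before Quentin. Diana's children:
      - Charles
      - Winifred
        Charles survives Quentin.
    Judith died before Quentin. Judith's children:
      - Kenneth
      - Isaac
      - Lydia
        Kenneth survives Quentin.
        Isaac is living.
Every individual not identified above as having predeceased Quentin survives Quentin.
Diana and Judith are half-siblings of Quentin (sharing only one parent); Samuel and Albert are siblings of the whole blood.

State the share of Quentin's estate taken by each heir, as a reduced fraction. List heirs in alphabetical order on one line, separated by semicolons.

No spouse, descendants, or parent survives, so the estate passes to Quentin's siblings per stirpes.
Half-blood siblings count for one-half the weight of whole-blood siblings at the initial division.
Dividing 1 in proportion to weights (total weight 3): Samuel (weight 1) → 1/3; Diana (weight 1/2) → 1/6; Judith (weight 1/2) → 1/6; Albert (weight 1) → 1/3.
Samuel is living and takes 1/3.
Diana predeceased; the 1/6 allotted to Diana's branch passes to Diana's issue by representation.
The 1/6 is divided into 2 equal shares of 1/12 among Charles, Winifred.
Charles is living and takes 1/12.
Winifred is living and takes 1/12.
Judith predeceased; the 1/6 allotted to Judith's branch passes to Judith's issue by representation.
The 1/6 is divided into 3 equal shares of 1/18 among Kenneth, Isaac, Lydia.
Kenneth is living and takes 1/18.
Isaac is living and takes 1/18.
Lydia is living and takes 1/18.
Albert is living and takes 1/3.

Albert 1/3; Charles 1/12; Isaac 1/18; Kenneth 1/18; Lydia 1/18; Samuel 1/3; Winifred 1/12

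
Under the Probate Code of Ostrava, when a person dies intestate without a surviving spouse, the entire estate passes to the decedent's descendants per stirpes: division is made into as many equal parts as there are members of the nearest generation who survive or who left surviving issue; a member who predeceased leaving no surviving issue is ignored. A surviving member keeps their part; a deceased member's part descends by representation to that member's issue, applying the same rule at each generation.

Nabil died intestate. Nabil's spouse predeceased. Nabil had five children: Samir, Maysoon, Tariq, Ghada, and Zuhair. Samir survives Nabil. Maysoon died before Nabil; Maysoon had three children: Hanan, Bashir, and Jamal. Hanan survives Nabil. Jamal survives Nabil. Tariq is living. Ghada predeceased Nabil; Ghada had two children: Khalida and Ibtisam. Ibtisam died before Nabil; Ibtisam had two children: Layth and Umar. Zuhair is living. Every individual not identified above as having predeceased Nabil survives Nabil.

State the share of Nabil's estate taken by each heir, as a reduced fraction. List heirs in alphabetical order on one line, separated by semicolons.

There is no surviving spouse, so the entire estate passes to Nabil's descendants per stirpes.
The estate is divided into 5 equal shares of 1/5 among Samir, Maysoon, Tariq, Ghada, Zuhair.
Samir is living and takes 1/5.
Maysoon predeceased; the 1/5 allotted to Maysoon's branch passes to Maysoon's issue by representation.
The 1/5 is divided into 3 equal shares of 1/15 among Hanan, Bashir, Jamal.
Hanan is living and takes 1/15.
Bashir is living and takes 1/15.
Jamal is living and takes 1/15.
Tariq is living and takes 1/5.
Ghada predeceased; the 1/5 allotted to Ghada's branch passes to Ghada's issue by representation.
The 1/5 is divided into 2 equal shares of 1/10 among Khalida, Ibtisam.
Khalida is living and takes 1/10.
Ibtisam predeceased; the 1/10 allotted to Ibtisam's branch passes to Ibtisam's issue by representation.
The 1/10 is divided into 2 equal shares of 1/20 among Layth, Umar.
Layth is living and takes 1/20.
Umar is living and takes 1/20.
Zuhair is living and takes 1/5.

Bashir 1/15; Hanan 1/15; Jamal 1/15; Khalida 1/10; Layth 1/20; Samir 1/5; Tariq 1/5; Umar 1/20; Zuhair 1/5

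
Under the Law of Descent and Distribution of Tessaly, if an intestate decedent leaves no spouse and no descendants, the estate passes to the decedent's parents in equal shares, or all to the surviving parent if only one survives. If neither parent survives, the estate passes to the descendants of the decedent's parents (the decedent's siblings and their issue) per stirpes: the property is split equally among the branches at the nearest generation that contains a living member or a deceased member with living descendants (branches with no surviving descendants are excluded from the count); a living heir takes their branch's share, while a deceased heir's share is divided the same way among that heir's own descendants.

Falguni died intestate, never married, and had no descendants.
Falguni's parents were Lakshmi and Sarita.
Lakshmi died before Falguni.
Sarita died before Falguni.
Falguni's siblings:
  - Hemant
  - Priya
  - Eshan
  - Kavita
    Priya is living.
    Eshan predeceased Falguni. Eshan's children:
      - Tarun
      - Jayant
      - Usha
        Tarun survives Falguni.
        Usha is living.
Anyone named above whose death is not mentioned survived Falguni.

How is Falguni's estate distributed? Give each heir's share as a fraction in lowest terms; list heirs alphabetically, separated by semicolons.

Hemant 1/4; Jayant 1/12; Kavita 1/4; Priya 1/4; Tarun 1/12; Usha 1/12

Neither parent survives and there are no descendants, so the estate passes to Falguni's siblings and their issue per stirpes.
The estate is divided into 4 equal shares of 1/4 among Hemant, Priya, Eshan, Kavita.
Hemant is living and takes 1/4.
Priya is living and takes 1/4.
Eshan predeceased; the 1/4 allotted to Eshan's branch passes to Eshan's issue by representation.
The 1/4 is divided into 3 equal shares of 1/12 among Tarun, Jayant, Usha.
Tarun is living and takes 1/12.
Jayant is living and takes 1/12.
Usha is living and takes 1/12.
Kavita is living and takes 1/4.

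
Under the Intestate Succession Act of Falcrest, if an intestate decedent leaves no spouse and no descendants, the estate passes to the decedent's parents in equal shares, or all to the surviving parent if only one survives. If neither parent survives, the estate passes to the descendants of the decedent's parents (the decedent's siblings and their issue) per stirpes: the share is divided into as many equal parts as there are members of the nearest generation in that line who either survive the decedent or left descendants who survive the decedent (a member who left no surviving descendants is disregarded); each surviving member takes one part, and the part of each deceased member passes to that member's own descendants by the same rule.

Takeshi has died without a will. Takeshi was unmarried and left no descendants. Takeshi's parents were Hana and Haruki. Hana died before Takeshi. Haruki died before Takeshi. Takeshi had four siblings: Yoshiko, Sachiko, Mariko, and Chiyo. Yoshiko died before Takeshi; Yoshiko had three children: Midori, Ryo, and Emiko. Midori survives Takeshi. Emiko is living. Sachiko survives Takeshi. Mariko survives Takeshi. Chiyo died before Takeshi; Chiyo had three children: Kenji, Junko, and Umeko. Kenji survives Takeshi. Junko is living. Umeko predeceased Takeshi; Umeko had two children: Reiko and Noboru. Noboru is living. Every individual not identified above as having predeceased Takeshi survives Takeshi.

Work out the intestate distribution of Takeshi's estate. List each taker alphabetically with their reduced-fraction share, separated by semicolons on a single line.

Emiko 1/12; Junko 1/12; Kenji 1/12; Mariko 1/4; Midori 1/12; Noboru 1/24; Reiko 1/24; Ryo 1/12; Sachiko 1/4

Neither parent survives and there are no descendants, so the estate passes to Takeshi's siblings and their issue per stirpes.
The estate is divided into 4 equal shares of 1/4 among Yoshiko, Sachiko, Mariko, Chiyo.
Yoshiko predeceased; the 1/4 allotted to Yoshiko's branch passes to Yoshiko's issue by representation.
The 1/4 is divided into 3 equal shares of 1/12 among Midori, Ryo, Emiko.
Midori is living and takes 1/12.
Ryo is living and takes 1/12.
Emiko is living and takes 1/12.
Sachiko is living and takes 1/4.
Mariko is living and takes 1/4.
Chiyo predeceased; the 1/4 allotted to Chiyo's branch passes to Chiyo's issue by representation.
The 1/4 is divided into 3 equal shares of 1/12 among Kenji, Junko, Umeko.
Kenji is living and takes 1/12.
Junko is living and takes 1/12.
Umeko predeceased; the 1/12 allotted to Umeko's branch passes to Umeko's issue by representation.
The 1/12 is divided into 2 equal shares of 1/24 among Reiko, Noboru.
Reiko is living and takes 1/24.
Noboru is living and takes 1/24.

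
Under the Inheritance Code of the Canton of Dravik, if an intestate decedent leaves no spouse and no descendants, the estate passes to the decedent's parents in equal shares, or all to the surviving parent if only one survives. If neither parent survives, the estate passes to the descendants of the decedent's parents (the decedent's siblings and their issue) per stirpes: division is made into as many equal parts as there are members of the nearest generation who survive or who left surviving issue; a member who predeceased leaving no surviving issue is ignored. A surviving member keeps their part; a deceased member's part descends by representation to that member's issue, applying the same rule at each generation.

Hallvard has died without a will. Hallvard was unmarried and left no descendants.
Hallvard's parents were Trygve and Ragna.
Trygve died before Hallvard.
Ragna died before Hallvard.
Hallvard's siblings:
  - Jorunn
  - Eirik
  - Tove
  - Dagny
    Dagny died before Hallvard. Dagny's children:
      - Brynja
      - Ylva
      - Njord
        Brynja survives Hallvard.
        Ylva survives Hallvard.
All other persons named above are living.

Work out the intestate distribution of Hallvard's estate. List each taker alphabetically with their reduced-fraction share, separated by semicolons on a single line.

Brynja 1/12; Eirik 1/4; Jorunn 1/4; Njord 1/12; Tove 1/4; Ylva 1/12

Neither parent survives and there are no descendants, so the estate passes to Hallvard's siblings and their issue per stirpes.
The estate is divided into 4 equal shares of 1/4 among Jorunn, Eirik, Tove, Dagny.
Jorunn is living and takes 1/4.
Eirik is living and takes 1/4.
Tove is living and takes 1/4.
Dagny predeceased; the 1/4 allotted to Dagny's branch passes to Dagny's issue by representation.
The 1/4 is divided into 3 equal shares of 1/12 among Brynja, Ylva, Njord.
Brynja is living and takes 1/12.
Ylva is living and takes 1/12.
Njord is living and takes 1/12.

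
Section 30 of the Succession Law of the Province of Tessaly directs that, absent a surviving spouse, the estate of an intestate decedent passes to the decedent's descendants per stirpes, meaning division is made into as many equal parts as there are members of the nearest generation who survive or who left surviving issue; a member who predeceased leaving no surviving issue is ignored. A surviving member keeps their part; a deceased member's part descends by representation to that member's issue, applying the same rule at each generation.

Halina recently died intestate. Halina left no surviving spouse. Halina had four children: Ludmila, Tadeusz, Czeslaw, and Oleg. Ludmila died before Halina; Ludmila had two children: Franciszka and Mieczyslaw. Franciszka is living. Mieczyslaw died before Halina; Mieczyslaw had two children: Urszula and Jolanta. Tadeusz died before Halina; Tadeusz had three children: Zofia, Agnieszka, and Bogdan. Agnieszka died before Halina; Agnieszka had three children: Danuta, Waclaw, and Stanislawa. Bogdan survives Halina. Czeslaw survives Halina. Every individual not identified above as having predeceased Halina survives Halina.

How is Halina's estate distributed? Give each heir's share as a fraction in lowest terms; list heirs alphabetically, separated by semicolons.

Bogdan 1/12; Czeslaw 1/4; Danuta 1/36; Franciszka 1/8; Jolanta 1/16; Oleg 1/4; Stanislawa 1/36; Urszula 1/16; Waclaw 1/36; Zofia 1/12

There is no surviving spouse, so the entire estate passes to Halina's descendants per stirpes.
The estate is divided into 4 equal shares of 1/4 among Ludmila, Tadeusz, Czeslaw, Oleg.
Ludmila predeceased; the 1/4 allotted to Ludmila's branch passes to Ludmila's issue by representation.
The 1/4 is divided into 2 equal shares of 1/8 among Franciszka, Mieczyslaw.
Franciszka is living and takes 1/8.
Mieczyslaw predeceased; the 1/8 allotted to Mieczyslaw's branch passes to Mieczyslaw's issue by representation.
The 1/8 is divided into 2 equal shares of 1/16 among Urszula, Jolanta.
Urszula is living and takes 1/16.
Jolanta is living and takes 1/16.
Tadeusz predeceased; the 1/4 allotted to Tadeusz's branch passes to Tadeusz's issue by representation.
The 1/4 is divided into 3 equal shares of 1/12 among Zofia, Agnieszka, Bogdan.
Zofia is living and takes 1/12.
Agnieszka predeceased; the 1/12 allotted to Agnieszka's branch passes to Agnieszka's issue by representation.
The 1/12 is divided into 3 equal shares of 1/36 among Danuta, Waclaw, Stanislawa.
Danuta is living and takes 1/36.
Waclaw is living and takes 1/36.
Stanislawa is living and takes 1/36.
Bogdan is living and takes 1/12.
Czeslaw is living and takes 1/4.
Oleg is living and takes 1/4.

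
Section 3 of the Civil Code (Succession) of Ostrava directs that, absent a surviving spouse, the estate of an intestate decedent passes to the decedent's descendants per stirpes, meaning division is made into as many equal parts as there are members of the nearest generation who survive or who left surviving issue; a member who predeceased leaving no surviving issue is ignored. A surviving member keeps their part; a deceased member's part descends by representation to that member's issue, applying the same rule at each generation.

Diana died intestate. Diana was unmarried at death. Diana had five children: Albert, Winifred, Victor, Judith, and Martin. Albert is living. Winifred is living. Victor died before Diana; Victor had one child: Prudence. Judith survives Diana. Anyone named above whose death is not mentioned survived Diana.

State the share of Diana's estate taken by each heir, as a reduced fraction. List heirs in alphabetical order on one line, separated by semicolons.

There is no surviving spouse, so the entire estate passes to Diana's descendants per stirpes.
The estate is divided into 5 equal shares of 1/5 among Albert, Winifred, Victor, Judith, Martin.
Albert is living and takes 1/5.
Winifred is living and takes 1/5.
Victor predeceased; the 1/5 allotted to Victor's branch passes to Victor's issue by representation.
Prudence is the sole taker at this level and receives the full 1/5.
Judith is living and takes 1/5.
Martin is living and takes 1/5.

Albert 1/5; Judith 1/5; Martin 1/5; Prudence 1/5; Winifred 1/5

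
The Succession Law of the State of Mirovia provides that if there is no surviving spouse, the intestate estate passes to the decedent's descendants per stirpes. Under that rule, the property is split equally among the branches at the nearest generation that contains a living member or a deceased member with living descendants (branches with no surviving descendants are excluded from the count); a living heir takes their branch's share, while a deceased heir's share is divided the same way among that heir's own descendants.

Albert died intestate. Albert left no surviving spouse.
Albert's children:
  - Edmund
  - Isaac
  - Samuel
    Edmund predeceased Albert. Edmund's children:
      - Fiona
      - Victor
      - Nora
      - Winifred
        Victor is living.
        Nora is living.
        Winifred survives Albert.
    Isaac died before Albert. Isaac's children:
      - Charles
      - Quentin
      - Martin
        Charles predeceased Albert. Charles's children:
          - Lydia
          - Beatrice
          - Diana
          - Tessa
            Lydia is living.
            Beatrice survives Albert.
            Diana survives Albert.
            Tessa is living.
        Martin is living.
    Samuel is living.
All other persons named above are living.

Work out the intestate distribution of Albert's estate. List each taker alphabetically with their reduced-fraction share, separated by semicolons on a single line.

There is no surviving spouse, so the entire estate passes to Albert's descendants per stirpes.
The estate is divided into 3 equal shares of 1/3 among Edmund, Isaac, Samuel.
Edmund predeceased; the 1/3 allotted to Edmund's branch passes to Edmund's issue by representation.
The 1/3 is divided into 4 equal shares of 1/12 among Fiona, Victor, Nora, Winifred.
Fiona is living and takes 1/12.
Victor is living and takes 1/12.
Nora is living and takes 1/12.
Winifred is living and takes 1/12.
Isaac predeceased; the 1/3 allotted to Isaac's branch passes to Isaac's issue by representation.
The 1/3 is divided into 3 equal shares of 1/9 among Charles, Quentin, Martin.
Charles predeceased; the 1/9 allotted to Charles's branch passes to Charles's issue by representation.
The 1/9 is divided into 4 equal shares of 1/36 among Lydia, Beatrice, Diana, Tessa.
Lydia is living and takes 1/36.
Beatrice is living and takes 1/36.
Diana is living and takes 1/36.
Tessa is living and takes 1/36.
Quentin is living and takes 1/9.
Martin is living and takes 1/9.
Samuel is living and takes 1/3.

Beatrice 1/36; Diana 1/36; Fiona 1/12; Lydia 1/36; Martin 1/9; Nora 1/12; Quentin 1/9; Samuel 1/3; Tessa 1/36; Victor 1/12; Winifred 1/12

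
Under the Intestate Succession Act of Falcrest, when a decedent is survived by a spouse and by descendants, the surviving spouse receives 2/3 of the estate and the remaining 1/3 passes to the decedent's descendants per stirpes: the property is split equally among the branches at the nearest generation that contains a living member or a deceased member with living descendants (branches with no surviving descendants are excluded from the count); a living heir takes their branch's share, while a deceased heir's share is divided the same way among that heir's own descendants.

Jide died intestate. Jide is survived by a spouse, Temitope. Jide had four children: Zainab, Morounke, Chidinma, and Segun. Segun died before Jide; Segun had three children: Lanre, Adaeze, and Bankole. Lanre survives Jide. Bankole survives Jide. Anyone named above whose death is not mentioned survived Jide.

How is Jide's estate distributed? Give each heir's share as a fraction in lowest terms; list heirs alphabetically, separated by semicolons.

Adaeze 1/36; Bankole 1/36; Chidinma 1/12; Lanre 1/36; Morounke 1/12; Temitope 2/3; Zainab 1/12

Temitope, as surviving spouse, takes 2/3.
The remaining 1/3 passes to Jide's descendants per stirpes.
The 1/3 is divided into 4 equal shares of 1/12 among Zainab, Morounke, Chidinma, Segun.
Zainab is living and takes 1/12.
Morounke is living and takes 1/12.
Chidinma is living and takes 1/12.
Segun predeceased; the 1/12 allotted to Segun's branch passes to Segun's issue by representation.
The 1/12 is divided into 3 equal shares of 1/36 among Lanre, Adaeze, Bankole.
Lanre is living and takes 1/36.
Adaeze is living and takes 1/36.
Bankole is living and takes 1/36.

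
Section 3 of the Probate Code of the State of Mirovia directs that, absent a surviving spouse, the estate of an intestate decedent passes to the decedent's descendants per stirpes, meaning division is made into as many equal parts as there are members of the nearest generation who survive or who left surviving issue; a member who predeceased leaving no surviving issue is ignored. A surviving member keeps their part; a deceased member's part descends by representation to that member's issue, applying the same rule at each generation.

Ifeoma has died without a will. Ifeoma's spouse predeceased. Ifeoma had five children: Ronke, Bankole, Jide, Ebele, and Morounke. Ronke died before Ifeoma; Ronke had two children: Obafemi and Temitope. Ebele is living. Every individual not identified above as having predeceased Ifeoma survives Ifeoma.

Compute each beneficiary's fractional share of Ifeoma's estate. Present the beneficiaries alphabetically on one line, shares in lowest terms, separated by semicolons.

Bankole 1/5; Ebele 1/5; Jide 1/5; Morounke 1/5; Obafemi 1/10; Temitope 1/10

There is no surviving spouse, so the entire estate passes to Ifeoma's descendants per stirpes.
The estate is divided into 5 equal shares of 1/5 among Ronke, Bankole, Jide, Ebele, Morounke.
Ronke predeceased; the 1/5 allotted to Ronke's branch passes to Ronke's issue by representation.
The 1/5 is divided into 2 equal shares of 1/10 among Obafemi, Temitope.
Obafemi is living and takes 1/10.
Temitope is living and takes 1/10.
Bankole is living and takes 1/5.
Jide is living and takes 1/5.
Ebele is living and takes 1/5.
Morounke is living and takes 1/5.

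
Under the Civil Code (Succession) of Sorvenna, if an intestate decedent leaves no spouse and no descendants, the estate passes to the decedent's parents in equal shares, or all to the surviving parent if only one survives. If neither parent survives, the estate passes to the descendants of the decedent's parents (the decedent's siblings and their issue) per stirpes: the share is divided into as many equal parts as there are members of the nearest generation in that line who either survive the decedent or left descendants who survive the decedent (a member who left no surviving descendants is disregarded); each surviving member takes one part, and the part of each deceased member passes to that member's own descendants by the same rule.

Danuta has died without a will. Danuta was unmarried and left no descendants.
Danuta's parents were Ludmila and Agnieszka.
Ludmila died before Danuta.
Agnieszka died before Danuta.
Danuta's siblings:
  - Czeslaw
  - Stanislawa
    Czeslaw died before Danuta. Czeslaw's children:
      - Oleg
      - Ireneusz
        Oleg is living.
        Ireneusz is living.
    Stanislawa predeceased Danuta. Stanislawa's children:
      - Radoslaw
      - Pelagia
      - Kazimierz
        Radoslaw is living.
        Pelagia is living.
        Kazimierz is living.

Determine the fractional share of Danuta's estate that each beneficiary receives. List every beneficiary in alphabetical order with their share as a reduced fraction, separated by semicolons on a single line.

Neither parent survives and there are no descendants, so the estate passes to Danuta's siblings and their issue per stirpes.
The estate is divided into 2 equal shares of 1/2 among Czeslaw, Stanislawa.
Czeslaw predeceased; the 1/2 allotted to Czeslaw's branch passes to Czeslaw's issue by representation.
The 1/2 is divided into 2 equal shares of 1/4 among Oleg, Ireneusz.
Oleg is living and takes 1/4.
Ireneusz is living and takes 1/4.
Stanislawa predeceased; the 1/2 allotted to Stanislawa's branch passes to Stanislawa's issue by representation.
The 1/2 is divided into 3 equal shares of 1/6 among Radoslaw, Pelagia, Kazimierz.
Radoslaw is living and takes 1/6.
Pelagia is living and takes 1/6.
Kazimierz is living and takes 1/6.

Ireneusz 1/4; Kazimierz 1/6; Oleg 1/4; Pelagia 1/6; Radoslaw 1/6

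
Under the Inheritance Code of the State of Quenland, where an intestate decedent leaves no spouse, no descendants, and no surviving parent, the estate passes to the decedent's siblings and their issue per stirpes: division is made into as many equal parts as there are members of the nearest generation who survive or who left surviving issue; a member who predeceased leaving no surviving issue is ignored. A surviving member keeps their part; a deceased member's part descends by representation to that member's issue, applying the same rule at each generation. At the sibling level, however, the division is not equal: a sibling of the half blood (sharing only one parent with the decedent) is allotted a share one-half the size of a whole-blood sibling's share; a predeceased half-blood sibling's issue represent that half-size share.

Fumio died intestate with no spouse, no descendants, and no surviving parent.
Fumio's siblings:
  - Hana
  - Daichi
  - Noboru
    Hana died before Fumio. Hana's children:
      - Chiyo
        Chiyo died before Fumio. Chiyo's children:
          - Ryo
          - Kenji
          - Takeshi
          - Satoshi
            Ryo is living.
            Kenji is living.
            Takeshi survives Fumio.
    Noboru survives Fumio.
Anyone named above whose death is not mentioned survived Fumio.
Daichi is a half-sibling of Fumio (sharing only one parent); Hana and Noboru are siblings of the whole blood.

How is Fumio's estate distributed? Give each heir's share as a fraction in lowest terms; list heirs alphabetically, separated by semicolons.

Daichi 1/5; Kenji 1/10; Noboru 2/5; Ryo 1/10; Satoshi 1/10; Takeshi 1/10

No spouse, descendants, or parent survives, so the estate passes to Fumio's siblings per stirpes.
Half-blood siblings count for one-half the weight of whole-blood siblings at the initial division.
Dividing 1 in proportion to weights (total weight 5/2): Hana (weight 1) → 2/5; Daichi (weight 1/2) → 1/5; Noboru (weight 1) → 2/5.
Hana predeceased; the 2/5 allotted to Hana's branch passes to Hana's issue by representation.
Chiyo's line is the sole branch at this level, so the full 2/5 passes to Chiyo's issue by representation.
The 2/5 is divided into 4 equal shares of 1/10 among Ryo, Kenji, Takeshi, Satoshi.
Ryo is living and takes 1/10.
Kenji is living and takes 1/10.
Takeshi is living and takes 1/10.
Satoshi is living and takes 1/10.
Daichi is living and takes 1/5.
Noboru is living and takes 2/5.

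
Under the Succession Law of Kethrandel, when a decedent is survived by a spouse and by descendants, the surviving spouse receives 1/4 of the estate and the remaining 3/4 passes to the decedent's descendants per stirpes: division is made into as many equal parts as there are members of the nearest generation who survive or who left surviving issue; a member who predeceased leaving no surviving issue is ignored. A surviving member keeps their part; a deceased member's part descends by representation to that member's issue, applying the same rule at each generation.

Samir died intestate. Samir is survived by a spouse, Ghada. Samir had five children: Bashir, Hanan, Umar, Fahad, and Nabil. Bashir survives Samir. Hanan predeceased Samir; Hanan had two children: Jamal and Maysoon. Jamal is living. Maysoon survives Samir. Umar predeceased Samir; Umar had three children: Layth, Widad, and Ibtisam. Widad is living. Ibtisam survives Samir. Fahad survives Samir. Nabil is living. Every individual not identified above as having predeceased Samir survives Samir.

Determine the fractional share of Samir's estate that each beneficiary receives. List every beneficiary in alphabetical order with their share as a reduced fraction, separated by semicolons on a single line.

Bashir 3/20; Fahad 3/20; Ghada 1/4; Ibtisam 1/20; Jamal 3/40; Layth 1/20; Maysoon 3/40; Nabil 3/20; Widad 1/20

Ghada, as surviving spouse, takes 1/4.
The remaining 3/4 passes to Samir's descendants per stirpes.
The 3/4 is divided into 5 equal shares of 3/20 among Bashir, Hanan, Umar, Fahad, Nabil.
Bashir is living and takes 3/20.
Hanan predeceased; the 3/20 allotted to Hanan's branch passes to Hanan's issue by representation.
The 3/20 is divided into 2 equal shares of 3/40 among Jamal, Maysoon.
Jamal is living and takes 3/40.
Maysoon is living and takes 3/40.
Umar predeceased; the 3/20 allotted to Umar's branch passes to Umar's issue by representation.
The 3/20 is divided into 3 equal shares of 1/20 among Layth, Widad, Ibtisam.
Layth is living and takes 1/20.
Widad is living and takes 1/20.
Ibtisam is living and takes 1/20.
Fahad is living and takes 3/20.
Nabil is living and takes 3/20.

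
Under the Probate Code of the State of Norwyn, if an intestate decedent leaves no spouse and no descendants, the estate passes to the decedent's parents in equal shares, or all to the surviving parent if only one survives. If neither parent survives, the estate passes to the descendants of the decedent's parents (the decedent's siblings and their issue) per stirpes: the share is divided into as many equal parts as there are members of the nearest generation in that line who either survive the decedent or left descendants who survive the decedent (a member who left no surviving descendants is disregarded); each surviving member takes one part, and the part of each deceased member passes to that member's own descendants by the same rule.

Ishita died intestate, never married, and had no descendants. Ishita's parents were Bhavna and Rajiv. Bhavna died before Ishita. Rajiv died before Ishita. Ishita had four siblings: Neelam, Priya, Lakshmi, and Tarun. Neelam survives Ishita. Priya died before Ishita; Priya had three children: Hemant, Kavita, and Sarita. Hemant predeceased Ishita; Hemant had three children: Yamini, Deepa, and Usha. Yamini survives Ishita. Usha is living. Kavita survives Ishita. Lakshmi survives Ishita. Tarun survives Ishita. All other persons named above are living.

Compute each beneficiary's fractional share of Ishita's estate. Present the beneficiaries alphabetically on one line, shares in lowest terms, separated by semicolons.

Deepa 1/36; Kavita 1/12; Lakshmi 1/4; Neelam 1/4; Sarita 1/12; Tarun 1/4; Usha 1/36; Yamini 1/36

Neither parent survives and there are no descendants, so the estate passes to Ishita's siblings and their issue per stirpes.
The estate is divided into 4 equal shares of 1/4 among Neelam, Priya, Lakshmi, Tarun.
Neelam is living and takes 1/4.
Priya predeceased; the 1/4 allotted to Priya's branch passes to Priya's issue by representation.
The 1/4 is divided into 3 equal shares of 1/12 among Hemant, Kavita, Sarita.
Hemant predeceased; the 1/12 allotted to Hemant's branch passes to Hemant's issue by representation.
The 1/12 is divided into 3 equal shares of 1/36 among Yamini, Deepa, Usha.
Yamini is living and takes 1/36.
Deepa is living and takes 1/36.
Usha is living and takes 1/36.
Kavita is living and takes 1/12.
Sarita is living and takes 1/12.
Lakshmi is living and takes 1/4.
Tarun is living and takes 1/4.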